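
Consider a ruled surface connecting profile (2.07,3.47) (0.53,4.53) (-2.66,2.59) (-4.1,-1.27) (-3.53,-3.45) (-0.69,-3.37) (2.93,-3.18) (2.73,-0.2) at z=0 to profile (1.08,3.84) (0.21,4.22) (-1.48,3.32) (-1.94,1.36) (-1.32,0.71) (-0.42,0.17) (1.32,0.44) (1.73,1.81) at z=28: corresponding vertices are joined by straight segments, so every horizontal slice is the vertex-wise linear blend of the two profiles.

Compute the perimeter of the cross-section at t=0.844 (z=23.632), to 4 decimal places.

Perimeter at t=0.844: 14.0637

Cross-section at t=0.844: each vertex is (1-t)·p0[i] + t·p1[i].
  v1: (1-0.844)·(2.07,3.47) + 0.844·(1.08,3.84) = (1.2344,3.7823)
  v2: (1-0.844)·(0.53,4.53) + 0.844·(0.21,4.22) = (0.2599,4.2684)
  v3: (1-0.844)·(-2.66,2.59) + 0.844·(-1.48,3.32) = (-1.6641,3.2061)
  v4: (1-0.844)·(-4.1,-1.27) + 0.844·(-1.94,1.36) = (-2.2770,0.9497)
  v5: (1-0.844)·(-3.53,-3.45) + 0.844·(-1.32,0.71) = (-1.6648,0.0610)
  v6: (1-0.844)·(-0.69,-3.37) + 0.844·(-0.42,0.17) = (-0.4621,-0.3822)
  v7: (1-0.844)·(2.93,-3.18) + 0.844·(1.32,0.44) = (1.5712,-0.1247)
  v8: (1-0.844)·(2.73,-0.2) + 0.844·(1.73,1.81) = (1.8860,1.4964)
Perimeter = Σ |v_{i+1} − v_i|:
  edge 1→2: √(-0.9745² + 0.4861²) = 1.0890 (running 1.0890)
  edge 2→3: √(-1.9240² + -1.0622²) = 2.1978 (running 3.2868)
  edge 3→4: √(-0.6129² + -2.2564²) = 2.3382 (running 5.6249)
  edge 4→5: √(0.6122² + -0.8887²) = 1.0791 (running 6.7041)
  edge 5→6: √(1.2026² + -0.4433²) = 1.2817 (running 7.9858)
  edge 6→7: √(2.0333² + 0.2575²) = 2.0495 (running 10.0353)
  edge 7→8: √(0.3148² + 1.6212²) = 1.6514 (running 11.6868)
  edge 8→1: √(-0.6516² + 2.2858²) = 2.3769 (running 14.0637)
Perimeter = 14.0637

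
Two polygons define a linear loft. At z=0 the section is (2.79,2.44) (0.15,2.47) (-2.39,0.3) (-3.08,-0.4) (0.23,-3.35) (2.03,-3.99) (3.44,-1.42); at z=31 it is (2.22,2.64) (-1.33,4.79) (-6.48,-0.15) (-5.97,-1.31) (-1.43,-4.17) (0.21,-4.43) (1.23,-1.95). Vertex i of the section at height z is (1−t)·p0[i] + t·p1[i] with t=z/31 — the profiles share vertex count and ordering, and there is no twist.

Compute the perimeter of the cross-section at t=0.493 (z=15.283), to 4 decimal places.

Cross-section at t=0.493: each vertex is (1-t)·p0[i] + t·p1[i].
  v1: (1-0.493)·(2.79,2.44) + 0.493·(2.22,2.64) = (2.5090,2.5386)
  v2: (1-0.493)·(0.15,2.47) + 0.493·(-1.33,4.79) = (-0.5796,3.6138)
  v3: (1-0.493)·(-2.39,0.3) + 0.493·(-6.48,-0.15) = (-4.4064,0.0781)
  v4: (1-0.493)·(-3.08,-0.4) + 0.493·(-5.97,-1.31) = (-4.5048,-0.8486)
  v5: (1-0.493)·(0.23,-3.35) + 0.493·(-1.43,-4.17) = (-0.5884,-3.7543)
  v6: (1-0.493)·(2.03,-3.99) + 0.493·(0.21,-4.43) = (1.1327,-4.2069)
  v7: (1-0.493)·(3.44,-1.42) + 0.493·(1.23,-1.95) = (2.3505,-1.6813)
Perimeter = Σ |v_{i+1} − v_i|:
  edge 1→2: √(-3.0886² + 1.0752²) = 3.2704 (running 3.2704)
  edge 2→3: √(-3.8267² + -3.5356²) = 5.2100 (running 8.4804)
  edge 3→4: √(-0.0984² + -0.9268²) = 0.9320 (running 9.4124)
  edge 4→5: √(3.9164² + -2.9056²) = 4.8766 (running 14.2890)
  edge 5→6: √(1.7211² + -0.4527²) = 1.7797 (running 16.0686)
  edge 6→7: √(1.2177² + 2.5256²) = 2.8039 (running 18.8725)
  edge 7→1: √(0.1585² + 4.2199²) = 4.2229 (running 23.0954)
Perimeter = 23.0954

Perimeter at t=0.493: 23.0954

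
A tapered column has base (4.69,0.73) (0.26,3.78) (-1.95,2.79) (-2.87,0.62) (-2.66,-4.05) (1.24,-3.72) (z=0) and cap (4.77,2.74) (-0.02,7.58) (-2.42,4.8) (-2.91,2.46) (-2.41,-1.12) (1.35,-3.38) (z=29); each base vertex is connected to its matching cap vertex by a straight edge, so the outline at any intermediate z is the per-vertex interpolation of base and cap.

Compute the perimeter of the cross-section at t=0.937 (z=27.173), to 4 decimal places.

Perimeter at t=0.937: 27.5930

Cross-section at t=0.937: each vertex is (1-t)·p0[i] + t·p1[i].
  v1: (1-0.937)·(4.69,0.73) + 0.937·(4.77,2.74) = (4.7650,2.6134)
  v2: (1-0.937)·(0.26,3.78) + 0.937·(-0.02,7.58) = (-0.0024,7.3406)
  v3: (1-0.937)·(-1.95,2.79) + 0.937·(-2.42,4.8) = (-2.3904,4.6734)
  v4: (1-0.937)·(-2.87,0.62) + 0.937·(-2.91,2.46) = (-2.9075,2.3441)
  v5: (1-0.937)·(-2.66,-4.05) + 0.937·(-2.41,-1.12) = (-2.4258,-1.3046)
  v6: (1-0.937)·(1.24,-3.72) + 0.937·(1.35,-3.38) = (1.3431,-3.4014)
Perimeter = Σ |v_{i+1} − v_i|:
  edge 1→2: √(-4.7673² + 4.7272²) = 6.7137 (running 6.7137)
  edge 2→3: √(-2.3880² + -2.6672²) = 3.5801 (running 10.2938)
  edge 3→4: √(-0.5171² + -2.3293²) = 2.3860 (running 12.6798)
  edge 4→5: √(0.4817² + -3.6487²) = 3.6803 (running 16.3601)
  edge 5→6: √(3.7688² + -2.0968²) = 4.3129 (running 20.6730)
  edge 6→1: √(3.4219² + 6.0148²) = 6.9200 (running 27.5930)
Perimeter = 27.5930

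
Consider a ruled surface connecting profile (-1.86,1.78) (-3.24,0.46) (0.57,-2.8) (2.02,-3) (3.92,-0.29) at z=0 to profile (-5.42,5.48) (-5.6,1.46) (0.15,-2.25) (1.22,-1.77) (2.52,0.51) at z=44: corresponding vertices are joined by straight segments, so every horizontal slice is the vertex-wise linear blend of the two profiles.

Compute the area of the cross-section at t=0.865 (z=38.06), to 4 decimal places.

Area at t=0.865: 27.8518

Cross-section at t=0.865: each vertex is (1-t)·p0[i] + t·p1[i].
  v1: (1-0.865)·(-1.86,1.78) + 0.865·(-5.42,5.48) = (-4.9394,4.9805)
  v2: (1-0.865)·(-3.24,0.46) + 0.865·(-5.6,1.46) = (-5.2814,1.3250)
  v3: (1-0.865)·(0.57,-2.8) + 0.865·(0.15,-2.25) = (0.2067,-2.3243)
  v4: (1-0.865)·(2.02,-3) + 0.865·(1.22,-1.77) = (1.3280,-1.9361)
  v5: (1-0.865)·(3.92,-0.29) + 0.865·(2.52,0.51) = (2.7090,0.4020)
Shoelace sum Σ(x_i·y_{i+1} − x_{i+1}·y_i):
  i=1: -4.9394·1.3250 − -5.2814·4.9805 = +19.7593 (running +19.7593)
  i=2: -5.2814·-2.3243 − 0.2067·1.3250 = +12.0014 (running +31.7607)
  i=3: 0.2067·-1.9361 − 1.3280·-2.3243 = +2.6864 (running +34.4471)
  i=4: 1.3280·0.4020 − 2.7090·-1.9361 = +5.7786 (running +40.2258)
  i=5: 2.7090·4.9805 − -4.9394·0.4020 = +15.4778 (running +55.7036)
Area = |Σ|/2 = |55.7036|/2 = 27.8518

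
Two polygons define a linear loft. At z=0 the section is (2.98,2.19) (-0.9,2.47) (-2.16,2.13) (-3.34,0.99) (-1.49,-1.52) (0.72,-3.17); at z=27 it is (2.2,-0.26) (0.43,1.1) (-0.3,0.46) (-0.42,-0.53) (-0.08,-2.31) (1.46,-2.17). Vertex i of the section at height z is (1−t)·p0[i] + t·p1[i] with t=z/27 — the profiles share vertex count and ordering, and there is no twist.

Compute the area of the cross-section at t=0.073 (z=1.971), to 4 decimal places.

Area at t=0.073: 19.2529

Cross-section at t=0.073: each vertex is (1-t)·p0[i] + t·p1[i].
  v1: (1-0.073)·(2.98,2.19) + 0.073·(2.2,-0.26) = (2.9231,2.0112)
  v2: (1-0.073)·(-0.9,2.47) + 0.073·(0.43,1.1) = (-0.8029,2.3700)
  v3: (1-0.073)·(-2.16,2.13) + 0.073·(-0.3,0.46) = (-2.0242,2.0081)
  v4: (1-0.073)·(-3.34,0.99) + 0.073·(-0.42,-0.53) = (-3.1268,0.8790)
  v5: (1-0.073)·(-1.49,-1.52) + 0.073·(-0.08,-2.31) = (-1.3871,-1.5777)
  v6: (1-0.073)·(0.72,-3.17) + 0.073·(1.46,-2.17) = (0.7740,-3.0970)
Shoelace sum Σ(x_i·y_{i+1} − x_{i+1}·y_i):
  i=1: 2.9231·2.3700 − -0.8029·2.0112 = +8.5424 (running +8.5424)
  i=2: -0.8029·2.0081 − -2.0242·2.3700 = +3.1851 (running +11.7275)
  i=3: -2.0242·0.8790 − -3.1268·2.0081 = +4.4996 (running +16.2271)
  i=4: -3.1268·-1.5777 − -1.3871·0.8790 = +6.1524 (running +22.3795)
  i=5: -1.3871·-3.0970 − 0.7740·-1.5777 = +5.5169 (running +27.8964)
  i=6: 0.7740·2.0112 − 2.9231·-3.0970 = +10.6094 (running +38.5058)
Area = |Σ|/2 = |38.5058|/2 = 19.2529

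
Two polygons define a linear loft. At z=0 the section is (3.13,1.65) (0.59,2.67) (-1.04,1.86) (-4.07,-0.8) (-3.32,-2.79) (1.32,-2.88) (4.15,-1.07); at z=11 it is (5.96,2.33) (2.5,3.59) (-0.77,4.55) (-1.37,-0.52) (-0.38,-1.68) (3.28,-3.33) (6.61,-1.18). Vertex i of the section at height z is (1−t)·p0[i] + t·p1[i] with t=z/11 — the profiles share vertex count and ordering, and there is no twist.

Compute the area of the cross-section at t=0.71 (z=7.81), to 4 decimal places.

Area at t=0.71: 39.4407

Cross-section at t=0.71: each vertex is (1-t)·p0[i] + t·p1[i].
  v1: (1-0.71)·(3.13,1.65) + 0.71·(5.96,2.33) = (5.1393,2.1328)
  v2: (1-0.71)·(0.59,2.67) + 0.71·(2.5,3.59) = (1.9461,3.3232)
  v3: (1-0.71)·(-1.04,1.86) + 0.71·(-0.77,4.55) = (-0.8483,3.7699)
  v4: (1-0.71)·(-4.07,-0.8) + 0.71·(-1.37,-0.52) = (-2.1530,-0.6012)
  v5: (1-0.71)·(-3.32,-2.79) + 0.71·(-0.38,-1.68) = (-1.2326,-2.0019)
  v6: (1-0.71)·(1.32,-2.88) + 0.71·(3.28,-3.33) = (2.7116,-3.1995)
  v7: (1-0.71)·(4.15,-1.07) + 0.71·(6.61,-1.18) = (5.8966,-1.1481)
Shoelace sum Σ(x_i·y_{i+1} − x_{i+1}·y_i):
  i=1: 5.1393·3.3232 − 1.9461·2.1328 = +12.9283 (running +12.9283)
  i=2: 1.9461·3.7699 − -0.8483·3.3232 = +10.1557 (running +23.0840)
  i=3: -0.8483·-0.6012 − -2.1530·3.7699 = +8.6266 (running +31.7105)
  i=4: -2.1530·-2.0019 − -1.2326·-0.6012 = +3.5691 (running +35.2796)
  i=5: -1.2326·-3.1995 − 2.7116·-2.0019 = +9.3721 (running +44.6517)
  i=6: 2.7116·-1.1481 − 5.8966·-3.1995 = +15.7530 (running +60.4046)
  i=7: 5.8966·2.1328 − 5.1393·-1.1481 = +18.4767 (running +78.8813)
Area = |Σ|/2 = |78.8813|/2 = 39.4407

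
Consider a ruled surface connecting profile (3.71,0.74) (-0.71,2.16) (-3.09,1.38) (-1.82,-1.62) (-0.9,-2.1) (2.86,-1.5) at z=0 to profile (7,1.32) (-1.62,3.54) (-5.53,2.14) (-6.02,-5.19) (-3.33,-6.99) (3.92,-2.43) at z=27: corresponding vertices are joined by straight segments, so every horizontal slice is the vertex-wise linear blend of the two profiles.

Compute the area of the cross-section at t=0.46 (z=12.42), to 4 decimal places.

Area at t=0.46: 43.7065

Cross-section at t=0.46: each vertex is (1-t)·p0[i] + t·p1[i].
  v1: (1-0.46)·(3.71,0.74) + 0.46·(7,1.32) = (5.2234,1.0068)
  v2: (1-0.46)·(-0.71,2.16) + 0.46·(-1.62,3.54) = (-1.1286,2.7948)
  v3: (1-0.46)·(-3.09,1.38) + 0.46·(-5.53,2.14) = (-4.2124,1.7296)
  v4: (1-0.46)·(-1.82,-1.62) + 0.46·(-6.02,-5.19) = (-3.7520,-3.2622)
  v5: (1-0.46)·(-0.9,-2.1) + 0.46·(-3.33,-6.99) = (-2.0178,-4.3494)
  v6: (1-0.46)·(2.86,-1.5) + 0.46·(3.92,-2.43) = (3.3476,-1.9278)
Shoelace sum Σ(x_i·y_{i+1} − x_{i+1}·y_i):
  i=1: 5.2234·2.7948 − -1.1286·1.0068 = +15.7346 (running +15.7346)
  i=2: -1.1286·1.7296 − -4.2124·2.7948 = +9.8208 (running +25.5554)
  i=3: -4.2124·-3.2622 − -3.7520·1.7296 = +20.2312 (running +45.7866)
  i=4: -3.7520·-4.3494 − -2.0178·-3.2622 = +9.7365 (running +55.5231)
  i=5: -2.0178·-1.9278 − 3.3476·-4.3494 = +18.4500 (running +73.9730)
  i=6: 3.3476·1.0068 − 5.2234·-1.9278 = +13.4400 (running +87.4131)
Area = |Σ|/2 = |87.4131|/2 = 43.7065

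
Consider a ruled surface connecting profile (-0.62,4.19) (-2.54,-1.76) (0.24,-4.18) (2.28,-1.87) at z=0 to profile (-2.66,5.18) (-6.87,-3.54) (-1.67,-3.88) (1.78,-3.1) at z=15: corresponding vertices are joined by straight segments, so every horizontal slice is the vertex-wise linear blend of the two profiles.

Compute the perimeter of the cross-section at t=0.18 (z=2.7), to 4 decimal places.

Cross-section at t=0.18: each vertex is (1-t)·p0[i] + t·p1[i].
  v1: (1-0.18)·(-0.62,4.19) + 0.18·(-2.66,5.18) = (-0.9872,4.3682)
  v2: (1-0.18)·(-2.54,-1.76) + 0.18·(-6.87,-3.54) = (-3.3194,-2.0804)
  v3: (1-0.18)·(0.24,-4.18) + 0.18·(-1.67,-3.88) = (-0.1038,-4.1260)
  v4: (1-0.18)·(2.28,-1.87) + 0.18·(1.78,-3.1) = (2.1900,-2.0914)
Perimeter = Σ |v_{i+1} − v_i|:
  edge 1→2: √(-2.3322² + -6.4486²) = 6.8574 (running 6.8574)
  edge 2→3: √(3.2156² + -2.0456²) = 3.8111 (running 10.6685)
  edge 3→4: √(2.2938² + 2.0346²) = 3.0661 (running 13.7346)
  edge 4→1: √(-3.1772² + 6.4596²) = 7.1987 (running 20.9333)
Perimeter = 20.9333

Perimeter at t=0.18: 20.9333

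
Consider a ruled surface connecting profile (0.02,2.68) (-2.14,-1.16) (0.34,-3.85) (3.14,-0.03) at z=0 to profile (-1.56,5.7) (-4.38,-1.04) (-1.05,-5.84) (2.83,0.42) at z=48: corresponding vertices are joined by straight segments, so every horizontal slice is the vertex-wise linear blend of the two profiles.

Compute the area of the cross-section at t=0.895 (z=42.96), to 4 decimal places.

Area at t=0.895: 38.9385

Cross-section at t=0.895: each vertex is (1-t)·p0[i] + t·p1[i].
  v1: (1-0.895)·(0.02,2.68) + 0.895·(-1.56,5.7) = (-1.3941,5.3829)
  v2: (1-0.895)·(-2.14,-1.16) + 0.895·(-4.38,-1.04) = (-4.1448,-1.0526)
  v3: (1-0.895)·(0.34,-3.85) + 0.895·(-1.05,-5.84) = (-0.9041,-5.6311)
  v4: (1-0.895)·(3.14,-0.03) + 0.895·(2.83,0.42) = (2.8626,0.3728)
Shoelace sum Σ(x_i·y_{i+1} − x_{i+1}·y_i):
  i=1: -1.3941·-1.0526 − -4.1448·5.3829 = +23.7785 (running +23.7785)
  i=2: -4.1448·-5.6311 − -0.9041·-1.0526 = +22.3880 (running +46.1664)
  i=3: -0.9041·0.3728 − 2.8626·-5.6311 = +15.7822 (running +61.9486)
  i=4: 2.8626·5.3829 − -1.3941·0.3728 = +15.9285 (running +77.8771)
Area = |Σ|/2 = |77.8771|/2 = 38.9385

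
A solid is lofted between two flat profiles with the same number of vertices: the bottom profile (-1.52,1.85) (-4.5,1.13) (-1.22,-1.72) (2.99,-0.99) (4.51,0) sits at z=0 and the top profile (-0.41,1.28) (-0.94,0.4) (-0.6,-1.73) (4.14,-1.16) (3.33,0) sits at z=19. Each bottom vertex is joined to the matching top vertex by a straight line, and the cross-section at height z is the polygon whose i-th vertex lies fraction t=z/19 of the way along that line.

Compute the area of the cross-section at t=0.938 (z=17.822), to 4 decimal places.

Area at t=0.938: 9.8817

Cross-section at t=0.938: each vertex is (1-t)·p0[i] + t·p1[i].
  v1: (1-0.938)·(-1.52,1.85) + 0.938·(-0.41,1.28) = (-0.4788,1.3153)
  v2: (1-0.938)·(-4.5,1.13) + 0.938·(-0.94,0.4) = (-1.1607,0.4453)
  v3: (1-0.938)·(-1.22,-1.72) + 0.938·(-0.6,-1.73) = (-0.6384,-1.7294)
  v4: (1-0.938)·(2.99,-0.99) + 0.938·(4.14,-1.16) = (4.0687,-1.1495)
  v5: (1-0.938)·(4.51,0) + 0.938·(3.33,0) = (3.4032,0.0000)
Shoelace sum Σ(x_i·y_{i+1} − x_{i+1}·y_i):
  i=1: -0.4788·0.4453 − -1.1607·1.3153 = +1.3135 (running +1.3135)
  i=2: -1.1607·-1.7294 − -0.6384·0.4453 = +2.2916 (running +3.6051)
  i=3: -0.6384·-1.1495 − 4.0687·-1.7294 = +7.7702 (running +11.3753)
  i=4: 4.0687·0.0000 − 3.4032·-1.1495 = +3.9118 (running +15.2871)
  i=5: 3.4032·1.3153 − -0.4788·0.0000 = +4.4763 (running +19.7634)
Area = |Σ|/2 = |19.7634|/2 = 9.8817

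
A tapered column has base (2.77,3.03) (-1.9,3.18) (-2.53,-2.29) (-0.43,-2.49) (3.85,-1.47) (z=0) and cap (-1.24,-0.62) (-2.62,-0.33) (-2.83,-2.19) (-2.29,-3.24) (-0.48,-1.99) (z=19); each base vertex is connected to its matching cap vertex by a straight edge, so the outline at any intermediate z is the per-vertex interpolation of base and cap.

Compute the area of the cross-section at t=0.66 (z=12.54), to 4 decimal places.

Area at t=0.66: 10.2416

Cross-section at t=0.66: each vertex is (1-t)·p0[i] + t·p1[i].
  v1: (1-0.66)·(2.77,3.03) + 0.66·(-1.24,-0.62) = (0.1234,0.6210)
  v2: (1-0.66)·(-1.9,3.18) + 0.66·(-2.62,-0.33) = (-2.3752,0.8634)
  v3: (1-0.66)·(-2.53,-2.29) + 0.66·(-2.83,-2.19) = (-2.7280,-2.2240)
  v4: (1-0.66)·(-0.43,-2.49) + 0.66·(-2.29,-3.24) = (-1.6576,-2.9850)
  v5: (1-0.66)·(3.85,-1.47) + 0.66·(-0.48,-1.99) = (0.9922,-1.8132)
Shoelace sum Σ(x_i·y_{i+1} − x_{i+1}·y_i):
  i=1: 0.1234·0.8634 − -2.3752·0.6210 = +1.5815 (running +1.5815)
  i=2: -2.3752·-2.2240 − -2.7280·0.8634 = +7.6378 (running +9.2193)
  i=3: -2.7280·-2.9850 − -1.6576·-2.2240 = +4.4566 (running +13.6759)
  i=4: -1.6576·-1.8132 − 0.9922·-2.9850 = +5.9673 (running +19.6432)
  i=5: 0.9922·0.6210 − 0.1234·-1.8132 = +0.8399 (running +20.4831)
Area = |Σ|/2 = |20.4831|/2 = 10.2416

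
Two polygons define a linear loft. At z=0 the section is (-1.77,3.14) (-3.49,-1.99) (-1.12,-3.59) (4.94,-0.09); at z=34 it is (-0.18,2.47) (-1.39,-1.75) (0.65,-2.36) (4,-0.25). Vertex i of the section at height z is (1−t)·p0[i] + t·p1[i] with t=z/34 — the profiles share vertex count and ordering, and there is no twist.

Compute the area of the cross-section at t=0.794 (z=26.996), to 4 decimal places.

Area at t=0.794: 16.3340

Cross-section at t=0.794: each vertex is (1-t)·p0[i] + t·p1[i].
  v1: (1-0.794)·(-1.77,3.14) + 0.794·(-0.18,2.47) = (-0.5075,2.6080)
  v2: (1-0.794)·(-3.49,-1.99) + 0.794·(-1.39,-1.75) = (-1.8226,-1.7994)
  v3: (1-0.794)·(-1.12,-3.59) + 0.794·(0.65,-2.36) = (0.2854,-2.6134)
  v4: (1-0.794)·(4.94,-0.09) + 0.794·(4,-0.25) = (4.1936,-0.2170)
Shoelace sum Σ(x_i·y_{i+1} − x_{i+1}·y_i):
  i=1: -0.5075·-1.7994 − -1.8226·2.6080 = +5.6667 (running +5.6667)
  i=2: -1.8226·-2.6134 − 0.2854·-1.7994 = +5.2767 (running +10.9433)
  i=3: 0.2854·-0.2170 − 4.1936·-2.6134 = +10.8976 (running +21.8410)
  i=4: 4.1936·2.6080 − -0.5075·-0.2170 = +10.8269 (running +32.6679)
Area = |Σ|/2 = |32.6679|/2 = 16.3340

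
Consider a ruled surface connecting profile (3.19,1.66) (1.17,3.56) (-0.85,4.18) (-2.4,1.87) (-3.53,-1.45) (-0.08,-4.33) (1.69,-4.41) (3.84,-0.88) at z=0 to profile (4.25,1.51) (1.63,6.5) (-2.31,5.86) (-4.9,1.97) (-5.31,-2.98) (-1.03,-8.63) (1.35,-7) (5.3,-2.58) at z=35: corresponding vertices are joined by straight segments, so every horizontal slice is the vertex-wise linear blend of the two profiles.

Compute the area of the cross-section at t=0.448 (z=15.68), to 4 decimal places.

Area at t=0.448: 67.1031

Cross-section at t=0.448: each vertex is (1-t)·p0[i] + t·p1[i].
  v1: (1-0.448)·(3.19,1.66) + 0.448·(4.25,1.51) = (3.6649,1.5928)
  v2: (1-0.448)·(1.17,3.56) + 0.448·(1.63,6.5) = (1.3761,4.8771)
  v3: (1-0.448)·(-0.85,4.18) + 0.448·(-2.31,5.86) = (-1.5041,4.9326)
  v4: (1-0.448)·(-2.4,1.87) + 0.448·(-4.9,1.97) = (-3.5200,1.9148)
  v5: (1-0.448)·(-3.53,-1.45) + 0.448·(-5.31,-2.98) = (-4.3274,-2.1354)
  v6: (1-0.448)·(-0.08,-4.33) + 0.448·(-1.03,-8.63) = (-0.5056,-6.2564)
  v7: (1-0.448)·(1.69,-4.41) + 0.448·(1.35,-7) = (1.5377,-5.5703)
  v8: (1-0.448)·(3.84,-0.88) + 0.448·(5.3,-2.58) = (4.4941,-1.6416)
Shoelace sum Σ(x_i·y_{i+1} − x_{i+1}·y_i):
  i=1: 3.6649·4.8771 − 1.3761·1.5928 = +15.6822 (running +15.6822)
  i=2: 1.3761·4.9326 − -1.5041·4.8771 = +14.1233 (running +29.8055)
  i=3: -1.5041·1.9148 − -3.5200·4.9326 = +14.4829 (running +44.2884)
  i=4: -3.5200·-2.1354 − -4.3274·1.9148 = +15.8029 (running +60.0913)
  i=5: -4.3274·-6.2564 − -0.5056·-2.1354 = +25.9945 (running +86.0859)
  i=6: -0.5056·-5.5703 − 1.5377·-6.2564 = +12.4367 (running +98.5225)
  i=7: 1.5377·-1.6416 − 4.4941·-5.5703 = +22.5092 (running +121.0318)
  i=8: 4.4941·1.5928 − 3.6649·-1.6416 = +13.1744 (running +134.2062)
Area = |Σ|/2 = |134.2062|/2 = 67.1031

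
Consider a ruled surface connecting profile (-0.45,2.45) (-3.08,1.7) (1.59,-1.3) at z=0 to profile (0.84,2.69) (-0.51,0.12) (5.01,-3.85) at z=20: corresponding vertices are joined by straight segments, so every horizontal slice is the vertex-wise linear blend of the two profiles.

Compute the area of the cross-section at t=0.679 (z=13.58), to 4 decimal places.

Area at t=0.679: 8.4310

Cross-section at t=0.679: each vertex is (1-t)·p0[i] + t·p1[i].
  v1: (1-0.679)·(-0.45,2.45) + 0.679·(0.84,2.69) = (0.4259,2.6130)
  v2: (1-0.679)·(-3.08,1.7) + 0.679·(-0.51,0.12) = (-1.3350,0.6272)
  v3: (1-0.679)·(1.59,-1.3) + 0.679·(5.01,-3.85) = (3.9122,-3.0315)
Shoelace sum Σ(x_i·y_{i+1} − x_{i+1}·y_i):
  i=1: 0.4259·0.6272 − -1.3350·2.6130 = +3.7553 (running +3.7553)
  i=2: -1.3350·-3.0315 − 3.9122·0.6272 = +1.5933 (running +5.3486)
  i=3: 3.9122·2.6130 − 0.4259·-3.0315 = +11.5135 (running +16.8621)
Area = |Σ|/2 = |16.8621|/2 = 8.4310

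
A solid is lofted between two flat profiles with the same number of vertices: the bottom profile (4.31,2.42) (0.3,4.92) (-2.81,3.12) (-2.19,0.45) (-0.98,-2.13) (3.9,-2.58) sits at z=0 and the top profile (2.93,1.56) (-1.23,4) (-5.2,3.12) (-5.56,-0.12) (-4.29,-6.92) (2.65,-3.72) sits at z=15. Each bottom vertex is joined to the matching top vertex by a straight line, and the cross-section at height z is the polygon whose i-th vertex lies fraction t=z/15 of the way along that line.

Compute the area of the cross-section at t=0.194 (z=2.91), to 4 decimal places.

Cross-section at t=0.194: each vertex is (1-t)·p0[i] + t·p1[i].
  v1: (1-0.194)·(4.31,2.42) + 0.194·(2.93,1.56) = (4.0423,2.2532)
  v2: (1-0.194)·(0.3,4.92) + 0.194·(-1.23,4) = (0.0032,4.7415)
  v3: (1-0.194)·(-2.81,3.12) + 0.194·(-5.2,3.12) = (-3.2737,3.1200)
  v4: (1-0.194)·(-2.19,0.45) + 0.194·(-5.56,-0.12) = (-2.8438,0.3394)
  v5: (1-0.194)·(-0.98,-2.13) + 0.194·(-4.29,-6.92) = (-1.6221,-3.0593)
  v6: (1-0.194)·(3.9,-2.58) + 0.194·(2.65,-3.72) = (3.6575,-2.8012)
Shoelace sum Σ(x_i·y_{i+1} − x_{i+1}·y_i):
  i=1: 4.0423·4.7415 − 0.0032·2.2532 = +19.1594 (running +19.1594)
  i=2: 0.0032·3.1200 − -3.2737·4.7415 = +15.5320 (running +34.6914)
  i=3: -3.2737·0.3394 − -2.8438·3.1200 = +7.7614 (running +42.4529)
  i=4: -2.8438·-3.0593 − -1.6221·0.3394 = +9.2504 (running +51.7033)
  i=5: -1.6221·-2.8012 − 3.6575·-3.0593 = +15.7331 (running +67.4364)
  i=6: 3.6575·2.2532 − 4.0423·-2.8012 = +19.5640 (running +87.0005)
Area = |Σ|/2 = |87.0005|/2 = 43.5002

Area at t=0.194: 43.5002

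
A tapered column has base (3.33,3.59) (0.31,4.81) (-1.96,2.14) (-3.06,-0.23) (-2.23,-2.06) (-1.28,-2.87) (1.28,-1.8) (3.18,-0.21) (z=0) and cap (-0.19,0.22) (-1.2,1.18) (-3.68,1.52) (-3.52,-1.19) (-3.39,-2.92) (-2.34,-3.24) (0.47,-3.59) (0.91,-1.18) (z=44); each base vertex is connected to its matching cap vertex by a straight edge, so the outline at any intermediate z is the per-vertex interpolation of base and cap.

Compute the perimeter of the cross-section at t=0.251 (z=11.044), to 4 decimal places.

Cross-section at t=0.251: each vertex is (1-t)·p0[i] + t·p1[i].
  v1: (1-0.251)·(3.33,3.59) + 0.251·(-0.19,0.22) = (2.4465,2.7441)
  v2: (1-0.251)·(0.31,4.81) + 0.251·(-1.2,1.18) = (-0.0690,3.8989)
  v3: (1-0.251)·(-1.96,2.14) + 0.251·(-3.68,1.52) = (-2.3917,1.9844)
  v4: (1-0.251)·(-3.06,-0.23) + 0.251·(-3.52,-1.19) = (-3.1755,-0.4710)
  v5: (1-0.251)·(-2.23,-2.06) + 0.251·(-3.39,-2.92) = (-2.5212,-2.2759)
  v6: (1-0.251)·(-1.28,-2.87) + 0.251·(-2.34,-3.24) = (-1.5461,-2.9629)
  v7: (1-0.251)·(1.28,-1.8) + 0.251·(0.47,-3.59) = (1.0767,-2.2493)
  v8: (1-0.251)·(3.18,-0.21) + 0.251·(0.91,-1.18) = (2.6102,-0.4535)
Perimeter = Σ |v_{i+1} − v_i|:
  edge 1→2: √(-2.5155² + 1.1547²) = 2.7679 (running 2.7679)
  edge 2→3: √(-2.3227² + -1.9145²) = 3.0100 (running 5.7779)
  edge 3→4: √(-0.7837² + -2.4553²) = 2.5774 (running 8.3553)
  edge 4→5: √(0.6543² + -1.8049²) = 1.9198 (running 10.2751)
  edge 5→6: √(0.9751² + -0.6870²) = 1.1928 (running 11.4679)
  edge 6→7: √(2.6227² + 0.7136²) = 2.7181 (running 14.1860)
  edge 7→8: √(1.5335² + 1.7958²) = 2.3615 (running 16.5475)
  edge 8→1: √(-0.1638² + 3.1976²) = 3.2018 (running 19.7493)
Perimeter = 19.7493

Perimeter at t=0.251: 19.7493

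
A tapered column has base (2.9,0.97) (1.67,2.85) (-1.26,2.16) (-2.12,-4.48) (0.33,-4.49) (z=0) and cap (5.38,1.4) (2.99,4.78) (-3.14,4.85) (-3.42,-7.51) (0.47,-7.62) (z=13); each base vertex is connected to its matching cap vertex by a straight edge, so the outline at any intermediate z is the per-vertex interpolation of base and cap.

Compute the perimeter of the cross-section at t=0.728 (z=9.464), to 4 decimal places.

Cross-section at t=0.728: each vertex is (1-t)·p0[i] + t·p1[i].
  v1: (1-0.728)·(2.9,0.97) + 0.728·(5.38,1.4) = (4.7054,1.2830)
  v2: (1-0.728)·(1.67,2.85) + 0.728·(2.99,4.78) = (2.6310,4.2550)
  v3: (1-0.728)·(-1.26,2.16) + 0.728·(-3.14,4.85) = (-2.6286,4.1183)
  v4: (1-0.728)·(-2.12,-4.48) + 0.728·(-3.42,-7.51) = (-3.0664,-6.6858)
  v5: (1-0.728)·(0.33,-4.49) + 0.728·(0.47,-7.62) = (0.4319,-6.7686)
Perimeter = Σ |v_{i+1} − v_i|:
  edge 1→2: √(-2.0745² + 2.9720²) = 3.6244 (running 3.6244)
  edge 2→3: √(-5.2596² + -0.1367²) = 5.2614 (running 8.8858)
  edge 3→4: √(-0.4378² + -10.8042²) = 10.8130 (running 19.6988)
  edge 4→5: √(3.4983² + -0.0828²) = 3.4993 (running 23.1981)
  edge 5→1: √(4.2735² + 8.0517²) = 9.1155 (running 32.3136)
Perimeter = 32.3136

Perimeter at t=0.728: 32.3136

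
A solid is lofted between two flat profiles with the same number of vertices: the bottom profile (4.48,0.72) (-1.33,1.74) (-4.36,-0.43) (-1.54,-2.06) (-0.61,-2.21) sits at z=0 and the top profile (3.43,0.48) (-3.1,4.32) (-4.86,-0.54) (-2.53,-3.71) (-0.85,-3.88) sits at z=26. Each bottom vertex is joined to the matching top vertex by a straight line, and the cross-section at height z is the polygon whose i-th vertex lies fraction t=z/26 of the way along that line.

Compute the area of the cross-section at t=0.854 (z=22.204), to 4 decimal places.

Cross-section at t=0.854: each vertex is (1-t)·p0[i] + t·p1[i].
  v1: (1-0.854)·(4.48,0.72) + 0.854·(3.43,0.48) = (3.5833,0.5150)
  v2: (1-0.854)·(-1.33,1.74) + 0.854·(-3.1,4.32) = (-2.8416,3.9433)
  v3: (1-0.854)·(-4.36,-0.43) + 0.854·(-4.86,-0.54) = (-4.7870,-0.5239)
  v4: (1-0.854)·(-1.54,-2.06) + 0.854·(-2.53,-3.71) = (-2.3855,-3.4691)
  v5: (1-0.854)·(-0.61,-2.21) + 0.854·(-0.85,-3.88) = (-0.8150,-3.6362)
Shoelace sum Σ(x_i·y_{i+1} − x_{i+1}·y_i):
  i=1: 3.5833·3.9433 − -2.8416·0.5150 = +15.5936 (running +15.5936)
  i=2: -2.8416·-0.5239 − -4.7870·3.9433 = +20.3655 (running +35.9591)
  i=3: -4.7870·-3.4691 − -2.3855·-0.5239 = +15.3567 (running +51.3159)
  i=4: -2.3855·-3.6362 − -0.8150·-3.4691 = +5.8468 (running +57.1626)
  i=5: -0.8150·0.5150 − 3.5833·-3.6362 = +12.6098 (running +69.7724)
Area = |Σ|/2 = |69.7724|/2 = 34.8862

Area at t=0.854: 34.8862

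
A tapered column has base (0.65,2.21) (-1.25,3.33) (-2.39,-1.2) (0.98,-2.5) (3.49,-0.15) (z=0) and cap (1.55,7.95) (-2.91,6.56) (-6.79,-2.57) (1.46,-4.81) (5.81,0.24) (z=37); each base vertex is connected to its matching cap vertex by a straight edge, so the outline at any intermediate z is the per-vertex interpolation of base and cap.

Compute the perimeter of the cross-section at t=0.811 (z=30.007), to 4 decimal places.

Cross-section at t=0.811: each vertex is (1-t)·p0[i] + t·p1[i].
  v1: (1-0.811)·(0.65,2.21) + 0.811·(1.55,7.95) = (1.3799,6.8651)
  v2: (1-0.811)·(-1.25,3.33) + 0.811·(-2.91,6.56) = (-2.5963,5.9495)
  v3: (1-0.811)·(-2.39,-1.2) + 0.811·(-6.79,-2.57) = (-5.9584,-2.3111)
  v4: (1-0.811)·(0.98,-2.5) + 0.811·(1.46,-4.81) = (1.3693,-4.3734)
  v5: (1-0.811)·(3.49,-0.15) + 0.811·(5.81,0.24) = (5.3715,0.1663)
Perimeter = Σ |v_{i+1} − v_i|:
  edge 1→2: √(-3.9762² + -0.9156²) = 4.0802 (running 4.0802)
  edge 2→3: √(-3.3621² + -8.2606²) = 8.9186 (running 12.9988)
  edge 3→4: √(7.3277² + -2.0623²) = 7.6124 (running 20.6112)
  edge 4→5: √(4.0022² + 4.5397²) = 6.0520 (running 26.6632)
  edge 5→1: √(-3.9916² + 6.6989²) = 7.7979 (running 34.4611)
Perimeter = 34.4611

Perimeter at t=0.811: 34.4611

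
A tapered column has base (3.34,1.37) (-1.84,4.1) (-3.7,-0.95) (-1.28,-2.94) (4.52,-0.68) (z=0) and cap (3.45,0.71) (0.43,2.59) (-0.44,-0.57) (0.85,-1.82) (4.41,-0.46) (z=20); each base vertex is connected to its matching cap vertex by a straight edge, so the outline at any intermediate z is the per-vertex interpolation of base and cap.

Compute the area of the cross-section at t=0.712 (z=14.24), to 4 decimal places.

Area at t=0.712: 16.5795

Cross-section at t=0.712: each vertex is (1-t)·p0[i] + t·p1[i].
  v1: (1-0.712)·(3.34,1.37) + 0.712·(3.45,0.71) = (3.4183,0.9001)
  v2: (1-0.712)·(-1.84,4.1) + 0.712·(0.43,2.59) = (-0.2238,3.0249)
  v3: (1-0.712)·(-3.7,-0.95) + 0.712·(-0.44,-0.57) = (-1.3789,-0.6794)
  v4: (1-0.712)·(-1.28,-2.94) + 0.712·(0.85,-1.82) = (0.2366,-2.1426)
  v5: (1-0.712)·(4.52,-0.68) + 0.712·(4.41,-0.46) = (4.4417,-0.5234)
Shoelace sum Σ(x_i·y_{i+1} − x_{i+1}·y_i):
  i=1: 3.4183·3.0249 − -0.2238·0.9001 = +10.5414 (running +10.5414)
  i=2: -0.2238·-0.6794 − -1.3789·3.0249 = +4.3230 (running +14.8644)
  i=3: -1.3789·-2.1426 − 0.2366·-0.6794 = +3.1151 (running +17.9794)
  i=4: 0.2366·-0.5234 − 4.4417·-2.1426 = +9.3928 (running +27.3722)
  i=5: 4.4417·0.9001 − 3.4183·-0.5234 = +5.7869 (running +33.1591)
Area = |Σ|/2 = |33.1591|/2 = 16.5795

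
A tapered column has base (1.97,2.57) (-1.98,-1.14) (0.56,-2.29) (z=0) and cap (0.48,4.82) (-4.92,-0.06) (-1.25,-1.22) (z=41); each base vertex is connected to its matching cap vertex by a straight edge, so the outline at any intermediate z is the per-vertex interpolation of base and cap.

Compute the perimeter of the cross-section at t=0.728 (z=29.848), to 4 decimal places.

Cross-section at t=0.728: each vertex is (1-t)·p0[i] + t·p1[i].
  v1: (1-0.728)·(1.97,2.57) + 0.728·(0.48,4.82) = (0.8853,4.2080)
  v2: (1-0.728)·(-1.98,-1.14) + 0.728·(-4.92,-0.06) = (-4.1203,-0.3538)
  v3: (1-0.728)·(0.56,-2.29) + 0.728·(-1.25,-1.22) = (-0.7577,-1.5110)
Perimeter = Σ |v_{i+1} − v_i|:
  edge 1→2: √(-5.0056² + -4.5618²) = 6.7724 (running 6.7724)
  edge 2→3: √(3.3626² + -1.1573²) = 3.5562 (running 10.3286)
  edge 3→1: √(1.6430² + 5.7190²) = 5.9504 (running 16.2790)
Perimeter = 16.2790

Perimeter at t=0.728: 16.2790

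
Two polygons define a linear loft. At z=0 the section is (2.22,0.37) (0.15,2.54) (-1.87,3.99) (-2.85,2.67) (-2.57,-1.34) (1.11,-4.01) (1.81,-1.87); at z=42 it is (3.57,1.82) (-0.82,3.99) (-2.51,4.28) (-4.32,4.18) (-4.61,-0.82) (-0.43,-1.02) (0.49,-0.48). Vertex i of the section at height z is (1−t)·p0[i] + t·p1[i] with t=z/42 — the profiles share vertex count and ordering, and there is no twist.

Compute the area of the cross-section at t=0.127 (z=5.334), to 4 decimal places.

Cross-section at t=0.127: each vertex is (1-t)·p0[i] + t·p1[i].
  v1: (1-0.127)·(2.22,0.37) + 0.127·(3.57,1.82) = (2.3914,0.5542)
  v2: (1-0.127)·(0.15,2.54) + 0.127·(-0.82,3.99) = (0.0268,2.7242)
  v3: (1-0.127)·(-1.87,3.99) + 0.127·(-2.51,4.28) = (-1.9513,4.0268)
  v4: (1-0.127)·(-2.85,2.67) + 0.127·(-4.32,4.18) = (-3.0367,2.8618)
  v5: (1-0.127)·(-2.57,-1.34) + 0.127·(-4.61,-0.82) = (-2.8291,-1.2740)
  v6: (1-0.127)·(1.11,-4.01) + 0.127·(-0.43,-1.02) = (0.9144,-3.6303)
  v7: (1-0.127)·(1.81,-1.87) + 0.127·(0.49,-0.48) = (1.6424,-1.6935)
Shoelace sum Σ(x_i·y_{i+1} − x_{i+1}·y_i):
  i=1: 2.3914·2.7242 − 0.0268·0.5542 = +6.4998 (running +6.4998)
  i=2: 0.0268·4.0268 − -1.9513·2.7242 = +5.4235 (running +11.9234)
  i=3: -1.9513·2.8618 − -3.0367·4.0268 = +6.6441 (running +18.5675)
  i=4: -3.0367·-1.2740 − -2.8291·2.8618 = +11.9648 (running +30.5323)
  i=5: -2.8291·-3.6303 − 0.9144·-1.2740 = +11.4353 (running +41.9675)
  i=6: 0.9144·-1.6935 − 1.6424·-3.6303 = +4.4137 (running +46.3812)
  i=7: 1.6424·0.5542 − 2.3914·-1.6935 = +4.9600 (running +51.3412)
Area = |Σ|/2 = |51.3412|/2 = 25.6706

Area at t=0.127: 25.6706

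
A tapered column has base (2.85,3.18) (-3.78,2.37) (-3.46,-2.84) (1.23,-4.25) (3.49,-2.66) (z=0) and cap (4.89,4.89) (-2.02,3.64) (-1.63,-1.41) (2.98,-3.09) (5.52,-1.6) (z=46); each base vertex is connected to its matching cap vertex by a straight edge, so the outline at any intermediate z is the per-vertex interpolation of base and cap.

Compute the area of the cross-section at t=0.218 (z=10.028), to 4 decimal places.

Cross-section at t=0.218: each vertex is (1-t)·p0[i] + t·p1[i].
  v1: (1-0.218)·(2.85,3.18) + 0.218·(4.89,4.89) = (3.2947,3.5528)
  v2: (1-0.218)·(-3.78,2.37) + 0.218·(-2.02,3.64) = (-3.3963,2.6469)
  v3: (1-0.218)·(-3.46,-2.84) + 0.218·(-1.63,-1.41) = (-3.0611,-2.5283)
  v4: (1-0.218)·(1.23,-4.25) + 0.218·(2.98,-3.09) = (1.6115,-3.9971)
  v5: (1-0.218)·(3.49,-2.66) + 0.218·(5.52,-1.6) = (3.9325,-2.4289)
Shoelace sum Σ(x_i·y_{i+1} − x_{i+1}·y_i):
  i=1: 3.2947·2.6469 − -3.3963·3.5528 = +20.7870 (running +20.7870)
  i=2: -3.3963·-2.5283 − -3.0611·2.6469 = +16.6890 (running +37.4760)
  i=3: -3.0611·-3.9971 − 1.6115·-2.5283 = +16.3097 (running +53.7857)
  i=4: 1.6115·-2.4289 − 3.9325·-3.9971 = +11.8046 (running +65.5904)
  i=5: 3.9325·3.5528 − 3.2947·-2.4289 = +21.9741 (running +87.5644)
Area = |Σ|/2 = |87.5644|/2 = 43.7822

Area at t=0.218: 43.7822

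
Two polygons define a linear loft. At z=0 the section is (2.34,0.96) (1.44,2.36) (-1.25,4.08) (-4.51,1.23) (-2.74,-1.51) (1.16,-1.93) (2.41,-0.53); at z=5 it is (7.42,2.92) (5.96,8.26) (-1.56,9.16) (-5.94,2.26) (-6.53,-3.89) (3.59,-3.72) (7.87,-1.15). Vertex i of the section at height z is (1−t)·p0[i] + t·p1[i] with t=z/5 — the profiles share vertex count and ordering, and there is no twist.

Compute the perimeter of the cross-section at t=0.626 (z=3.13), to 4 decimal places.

Cross-section at t=0.626: each vertex is (1-t)·p0[i] + t·p1[i].
  v1: (1-0.626)·(2.34,0.96) + 0.626·(7.42,2.92) = (5.5201,2.1870)
  v2: (1-0.626)·(1.44,2.36) + 0.626·(5.96,8.26) = (4.2695,6.0534)
  v3: (1-0.626)·(-1.25,4.08) + 0.626·(-1.56,9.16) = (-1.4441,7.2601)
  v4: (1-0.626)·(-4.51,1.23) + 0.626·(-5.94,2.26) = (-5.4052,1.8748)
  v5: (1-0.626)·(-2.74,-1.51) + 0.626·(-6.53,-3.89) = (-5.1125,-2.9999)
  v6: (1-0.626)·(1.16,-1.93) + 0.626·(3.59,-3.72) = (2.6812,-3.0505)
  v7: (1-0.626)·(2.41,-0.53) + 0.626·(7.87,-1.15) = (5.8280,-0.9181)
Perimeter = Σ |v_{i+1} − v_i|:
  edge 1→2: √(-1.2506² + 3.8664²) = 4.0637 (running 4.0637)
  edge 2→3: √(-5.7136² + 1.2067²) = 5.8396 (running 9.9033)
  edge 3→4: √(-3.9611² + -5.3853²) = 6.6852 (running 16.5885)
  edge 4→5: √(0.2926² + -4.8747²) = 4.8834 (running 21.4719)
  edge 5→6: √(7.7937² + -0.0507²) = 7.7939 (running 29.2658)
  edge 6→7: √(3.1468² + 2.1324²) = 3.8012 (running 33.0670)
  edge 7→1: √(-0.3079² + 3.1051²) = 3.1203 (running 36.1873)
Perimeter = 36.1873

Perimeter at t=0.626: 36.1873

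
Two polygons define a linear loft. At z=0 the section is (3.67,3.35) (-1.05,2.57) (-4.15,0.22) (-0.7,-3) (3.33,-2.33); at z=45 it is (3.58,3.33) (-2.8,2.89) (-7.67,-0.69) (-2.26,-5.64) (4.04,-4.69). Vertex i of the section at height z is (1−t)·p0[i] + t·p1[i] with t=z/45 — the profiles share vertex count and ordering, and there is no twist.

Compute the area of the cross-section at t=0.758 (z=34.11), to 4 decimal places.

Cross-section at t=0.758: each vertex is (1-t)·p0[i] + t·p1[i].
  v1: (1-0.758)·(3.67,3.35) + 0.758·(3.58,3.33) = (3.6018,3.3348)
  v2: (1-0.758)·(-1.05,2.57) + 0.758·(-2.8,2.89) = (-2.3765,2.8126)
  v3: (1-0.758)·(-4.15,0.22) + 0.758·(-7.67,-0.69) = (-6.8182,-0.4698)
  v4: (1-0.758)·(-0.7,-3) + 0.758·(-2.26,-5.64) = (-1.8825,-5.0011)
  v5: (1-0.758)·(3.33,-2.33) + 0.758·(4.04,-4.69) = (3.8682,-4.1189)
Shoelace sum Σ(x_i·y_{i+1} − x_{i+1}·y_i):
  i=1: 3.6018·2.8126 − -2.3765·3.3348 = +18.0555 (running +18.0555)
  i=2: -2.3765·-0.4698 − -6.8182·2.8126 = +20.2929 (running +38.3484)
  i=3: -6.8182·-5.0011 − -1.8825·-0.4698 = +33.2141 (running +71.5625)
  i=4: -1.8825·-4.1189 − 3.8682·-5.0011 = +27.0989 (running +98.6614)
  i=5: 3.8682·3.3348 − 3.6018·-4.1189 = +27.7351 (running +126.3965)
Area = |Σ|/2 = |126.3965|/2 = 63.1982

Area at t=0.758: 63.1982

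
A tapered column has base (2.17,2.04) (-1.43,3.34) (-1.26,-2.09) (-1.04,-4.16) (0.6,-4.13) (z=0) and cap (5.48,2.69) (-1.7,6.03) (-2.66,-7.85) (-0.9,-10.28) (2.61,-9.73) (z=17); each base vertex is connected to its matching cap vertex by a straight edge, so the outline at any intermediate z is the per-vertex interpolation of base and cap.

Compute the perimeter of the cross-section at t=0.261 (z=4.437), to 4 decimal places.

Perimeter at t=0.261: 24.9447

Cross-section at t=0.261: each vertex is (1-t)·p0[i] + t·p1[i].
  v1: (1-0.261)·(2.17,2.04) + 0.261·(5.48,2.69) = (3.0339,2.2096)
  v2: (1-0.261)·(-1.43,3.34) + 0.261·(-1.7,6.03) = (-1.5005,4.0421)
  v3: (1-0.261)·(-1.26,-2.09) + 0.261·(-2.66,-7.85) = (-1.6254,-3.5934)
  v4: (1-0.261)·(-1.04,-4.16) + 0.261·(-0.9,-10.28) = (-1.0035,-5.7573)
  v5: (1-0.261)·(0.6,-4.13) + 0.261·(2.61,-9.73) = (1.1246,-5.5916)
Perimeter = Σ |v_{i+1} − v_i|:
  edge 1→2: √(-4.5344² + 1.8324²) = 4.8906 (running 4.8906)
  edge 2→3: √(-0.1249² + -7.6354²) = 7.6365 (running 12.5271)
  edge 3→4: √(0.6219² + -2.1640²) = 2.2516 (running 14.7787)
  edge 4→5: √(2.1281² + 0.1657²) = 2.1345 (running 16.9132)
  edge 5→1: √(1.9093² + 7.8012²) = 8.0315 (running 24.9447)
Perimeter = 24.9447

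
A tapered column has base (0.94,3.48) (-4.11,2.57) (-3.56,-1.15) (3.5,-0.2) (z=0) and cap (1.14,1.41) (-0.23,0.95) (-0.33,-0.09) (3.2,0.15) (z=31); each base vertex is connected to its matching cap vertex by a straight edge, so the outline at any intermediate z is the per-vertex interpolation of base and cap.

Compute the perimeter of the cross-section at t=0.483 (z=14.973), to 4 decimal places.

Cross-section at t=0.483: each vertex is (1-t)·p0[i] + t·p1[i].
  v1: (1-0.483)·(0.94,3.48) + 0.483·(1.14,1.41) = (1.0366,2.4802)
  v2: (1-0.483)·(-4.11,2.57) + 0.483·(-0.23,0.95) = (-2.2360,1.7875)
  v3: (1-0.483)·(-3.56,-1.15) + 0.483·(-0.33,-0.09) = (-1.9999,-0.6380)
  v4: (1-0.483)·(3.5,-0.2) + 0.483·(3.2,0.15) = (3.3551,-0.0310)
Perimeter = Σ |v_{i+1} − v_i|:
  edge 1→2: √(-3.2726² + -0.6926²) = 3.3451 (running 3.3451)
  edge 2→3: √(0.2360² + -2.4256²) = 2.4370 (running 5.7821)
  edge 3→4: √(5.3550² + 0.6071²) = 5.3893 (running 11.1714)
  edge 4→1: √(-2.3185² + 2.5111²) = 3.4178 (running 14.5892)
Perimeter = 14.5892

Perimeter at t=0.483: 14.5892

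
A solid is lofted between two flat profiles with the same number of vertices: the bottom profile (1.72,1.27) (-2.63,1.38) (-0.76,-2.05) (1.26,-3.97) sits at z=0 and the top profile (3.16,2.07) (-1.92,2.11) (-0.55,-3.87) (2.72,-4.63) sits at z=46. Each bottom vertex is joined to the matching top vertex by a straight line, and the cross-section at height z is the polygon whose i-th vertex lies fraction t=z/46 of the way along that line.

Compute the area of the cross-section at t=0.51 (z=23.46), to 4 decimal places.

Cross-section at t=0.51: each vertex is (1-t)·p0[i] + t·p1[i].
  v1: (1-0.51)·(1.72,1.27) + 0.51·(3.16,2.07) = (2.4544,1.6780)
  v2: (1-0.51)·(-2.63,1.38) + 0.51·(-1.92,2.11) = (-2.2679,1.7523)
  v3: (1-0.51)·(-0.76,-2.05) + 0.51·(-0.55,-3.87) = (-0.6529,-2.9782)
  v4: (1-0.51)·(1.26,-3.97) + 0.51·(2.72,-4.63) = (2.0046,-4.3066)
Shoelace sum Σ(x_i·y_{i+1} − x_{i+1}·y_i):
  i=1: 2.4544·1.7523 − -2.2679·1.6780 = +8.1064 (running +8.1064)
  i=2: -2.2679·-2.9782 − -0.6529·1.7523 = +7.8983 (running +16.0047)
  i=3: -0.6529·-4.3066 − 2.0046·-2.9782 = +8.7819 (running +24.7866)
  i=4: 2.0046·1.6780 − 2.4544·-4.3066 = +13.9338 (running +38.7204)
Area = |Σ|/2 = |38.7204|/2 = 19.3602

Area at t=0.51: 19.3602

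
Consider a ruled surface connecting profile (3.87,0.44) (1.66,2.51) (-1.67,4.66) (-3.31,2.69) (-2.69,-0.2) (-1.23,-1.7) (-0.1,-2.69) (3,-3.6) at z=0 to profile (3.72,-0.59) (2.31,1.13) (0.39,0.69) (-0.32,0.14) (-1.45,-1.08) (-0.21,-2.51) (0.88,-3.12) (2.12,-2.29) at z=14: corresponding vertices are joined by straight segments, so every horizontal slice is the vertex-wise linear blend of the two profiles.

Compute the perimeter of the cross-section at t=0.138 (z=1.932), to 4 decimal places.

Cross-section at t=0.138: each vertex is (1-t)·p0[i] + t·p1[i].
  v1: (1-0.138)·(3.87,0.44) + 0.138·(3.72,-0.59) = (3.8493,0.2979)
  v2: (1-0.138)·(1.66,2.51) + 0.138·(2.31,1.13) = (1.7497,2.3196)
  v3: (1-0.138)·(-1.67,4.66) + 0.138·(0.39,0.69) = (-1.3857,4.1121)
  v4: (1-0.138)·(-3.31,2.69) + 0.138·(-0.32,0.14) = (-2.8974,2.3381)
  v5: (1-0.138)·(-2.69,-0.2) + 0.138·(-1.45,-1.08) = (-2.5189,-0.3214)
  v6: (1-0.138)·(-1.23,-1.7) + 0.138·(-0.21,-2.51) = (-1.0892,-1.8118)
  v7: (1-0.138)·(-0.1,-2.69) + 0.138·(0.88,-3.12) = (0.0352,-2.7493)
  v8: (1-0.138)·(3,-3.6) + 0.138·(2.12,-2.29) = (2.8786,-3.4192)
Perimeter = Σ |v_{i+1} − v_i|:
  edge 1→2: √(-2.0996² + 2.0217²) = 2.9147 (running 2.9147)
  edge 2→3: √(-3.1354² + 1.7926²) = 3.6117 (running 6.5264)
  edge 3→4: √(-1.5117² + -1.7740²) = 2.3307 (running 8.8571)
  edge 4→5: √(0.3785² + -2.6595²) = 2.6863 (running 11.5435)
  edge 5→6: √(1.4296² + -1.4903²) = 2.0652 (running 13.6087)
  edge 6→7: √(1.1245² + -0.9376²) = 1.4641 (running 15.0727)
  edge 7→8: √(2.8433² + -0.6699²) = 2.9212 (running 17.9939)
  edge 8→1: √(0.9707² + 3.7171²) = 3.8417 (running 21.8356)
Perimeter = 21.8356

Perimeter at t=0.138: 21.8356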